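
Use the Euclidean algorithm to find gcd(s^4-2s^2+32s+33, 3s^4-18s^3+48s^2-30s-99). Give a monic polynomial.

Apply the Euclidean algorithm:
  s^4-2s^2+32s+33 = (1/3)(3s^4-18s^3+48s^2-30s-99) + (6s^3-18s^2+42s+66)
  3s^4-18s^3+48s^2-30s-99 = ((1/2)s-3/2)(6s^3-18s^2+42s+66) + (0)
Last nonzero remainder: 6s^3-18s^2+42s+66. Dividing through by 6 gives the monic gcd s^3-3s^2+7s+11.

s^3-3s^2+7s+11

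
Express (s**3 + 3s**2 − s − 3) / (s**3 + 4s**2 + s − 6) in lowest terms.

(s + 1)/(s + 2)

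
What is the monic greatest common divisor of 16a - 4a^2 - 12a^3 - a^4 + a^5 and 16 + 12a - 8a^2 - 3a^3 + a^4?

-8 - 2a + a^2

Euclidean algorithm in ℚ[a]:
  a^5 - a^4 - 12a^3 - 4a^2 + 16a = (a + 2)(a^4 - 3a^3 - 8a^2 + 12a + 16) + (2a^3 - 24a - 32)
  a^4 - 3a^3 - 8a^2 + 12a + 16 = ((1/2)a - 3/2)(2a^3 - 24a - 32) + (4a^2 - 8a - 32)
  2a^3 - 24a - 32 = ((1/2)a + 1)(4a^2 - 8a - 32) + (0)
Last nonzero remainder: 4a^2 - 8a - 32. Dividing through by 4 gives the monic gcd a^2 - 2a - 8.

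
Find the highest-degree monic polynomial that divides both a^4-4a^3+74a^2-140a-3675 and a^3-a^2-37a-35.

Euclidean algorithm in ℚ[a]:
  a^4-4a^3+74a^2-140a-3675 = (a-3)(a^3-a^2-37a-35) + (108a^2-216a-3780)
  a^3-a^2-37a-35 = ((1/108)a+1/108)(108a^2-216a-3780) + (0)
Last nonzero remainder: 108a^2-216a-3780. Dividing through by 108 gives the monic gcd a^2-2a-35.

a^2-2a-35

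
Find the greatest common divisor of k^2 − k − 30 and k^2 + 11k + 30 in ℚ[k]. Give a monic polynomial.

k + 5

Apply the Euclidean algorithm:
  k^2 − k − 30 = (k^2 + 11k + 30) + (−12k − 60)
  k^2 + 11k + 30 = (−(1/12)k − 1/2)(−12k − 60) + (0)
Last nonzero remainder: −12k − 60. Dividing through by −12 gives the monic gcd k + 5.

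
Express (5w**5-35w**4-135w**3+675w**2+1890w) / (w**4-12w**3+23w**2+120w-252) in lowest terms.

Apply the Euclidean algorithm:
  5w**5-35w**4-135w**3+675w**2+1890w = (5w+25)(w**4-12w**3+23w**2+120w-252) + (50w**3-500w**2+150w+6300)
  w**4-12w**3+23w**2+120w-252 = ((1/50)w-1/25)(50w**3-500w**2+150w+6300) + (0)
Last nonzero remainder: 50w**3-500w**2+150w+6300. Dividing through by 50 gives the monic gcd w**3-10w**2+3w+126.
Cancel w**3-10w**2+3w+126 from numerator and denominator to get the reduced form.

(5w**2+15w)/(w-2)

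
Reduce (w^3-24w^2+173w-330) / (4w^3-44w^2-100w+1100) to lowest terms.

(w^2-13w+30)/(4w^2-100)

Repeated division with remainder:
  w^3-24w^2+173w-330 = (1/4)(4w^3-44w^2-100w+1100) + (-13w^2+198w-605)
  4w^3-44w^2-100w+1100 = (-(4/13)w-220/169)(-13w^2+198w-605) + (-(4800/169)w+52800/169)
  -13w^2+198w-605 = ((2197/4800)w-1859/960)(-(4800/169)w+52800/169) + (0)
Last nonzero remainder: -(4800/169)w+52800/169. Dividing through by -4800/169 gives the monic gcd w-11.
Cancel w-11 from numerator and denominator to get the reduced form.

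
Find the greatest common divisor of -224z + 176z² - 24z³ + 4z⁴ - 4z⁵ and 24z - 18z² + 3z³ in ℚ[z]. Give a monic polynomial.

Repeated division with remainder:
  -4z⁵ + 4z⁴ - 24z³ + 176z² - 224z = (-(4/3)z² - (20/3)z - 112/3)(3z³ - 18z² + 24z) + (-336z² + 672z)
  3z³ - 18z² + 24z = (-(1/112)z + 1/28)(-336z² + 672z) + (0)
Last nonzero remainder: -336z² + 672z. Dividing through by -336 gives the monic gcd z² - 2z.

-2z + z²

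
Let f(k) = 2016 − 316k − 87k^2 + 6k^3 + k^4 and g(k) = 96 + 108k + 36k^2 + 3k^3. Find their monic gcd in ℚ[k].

8 + k

Apply the Euclidean algorithm:
  k^4 + 6k^3 − 87k^2 − 316k + 2016 = ((1/3)k − 2)(3k^3 + 36k^2 + 108k + 96) + (−51k^2 − 132k + 2208)
  3k^3 + 36k^2 + 108k + 96 = (−(1/17)k − 160/289)(−51k^2 − 132k + 2208) + ((47628/289)k + 381024/289)
  −51k^2 − 132k + 2208 = (−(4913/15876)k + 6647/3969)((47628/289)k + 381024/289) + (0)
Last nonzero remainder: (47628/289)k + 381024/289. Dividing through by 47628/289 gives the monic gcd k + 8.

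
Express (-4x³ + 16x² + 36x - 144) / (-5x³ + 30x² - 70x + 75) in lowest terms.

Repeated division with remainder:
  -4x³ + 16x² + 36x - 144 = (4/5)(-5x³ + 30x² - 70x + 75) + (-8x² + 92x - 204)
  -5x³ + 30x² - 70x + 75 = ((5/8)x + 55/16)(-8x² + 92x - 204) + (-(1035/4)x + 3105/4)
  -8x² + 92x - 204 = ((32/1035)x - 272/1035)(-(1035/4)x + 3105/4) + (0)
Last nonzero remainder: -(1035/4)x + 3105/4. Dividing through by -1035/4 gives the monic gcd x - 3.
Cancel x - 3 from numerator and denominator to get the reduced form.

(4x² - 4x - 48)/(5x² - 15x + 25)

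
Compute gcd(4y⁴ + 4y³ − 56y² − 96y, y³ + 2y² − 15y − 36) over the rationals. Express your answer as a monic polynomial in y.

y² − y − 12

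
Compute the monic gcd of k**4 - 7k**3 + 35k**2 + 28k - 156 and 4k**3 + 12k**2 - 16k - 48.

Repeated division with remainder:
  k**4 - 7k**3 + 35k**2 + 28k - 156 = ((1/4)k - 5/2)(4k**3 + 12k**2 - 16k - 48) + (69k**2 - 276)
  4k**3 + 12k**2 - 16k - 48 = ((4/69)k + 4/23)(69k**2 - 276) + (0)
Last nonzero remainder: 69k**2 - 276. Dividing through by 69 gives the monic gcd k**2 - 4.

k**2 - 4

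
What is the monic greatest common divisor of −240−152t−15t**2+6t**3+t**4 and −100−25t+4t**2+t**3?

Euclidean algorithm in ℚ[t]:
  t**4+6t**3−15t**2−152t−240 = (t+2)(t**3+4t**2−25t−100) + (2t**2−2t−40)
  t**3+4t**2−25t−100 = ((1/2)t+5/2)(2t**2−2t−40) + (0)
Last nonzero remainder: 2t**2−2t−40. Dividing through by 2 gives the monic gcd t**2−t−20.

−20−t+t**2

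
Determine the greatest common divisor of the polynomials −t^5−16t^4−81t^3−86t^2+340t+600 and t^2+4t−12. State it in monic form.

Repeated division with remainder:
  −t^5−16t^4−81t^3−86t^2+340t+600 = (−t^3−12t^2−45t−50)(t^2+4t−12) + (0)
The last nonzero remainder t^2+4t−12 is already monic.

t^2+4t−12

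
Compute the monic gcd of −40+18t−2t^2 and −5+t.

−5+t

Apply the Euclidean algorithm:
  −2t^2+18t−40 = (−2t+8)(t−5) + (0)
The last nonzero remainder t−5 is already monic.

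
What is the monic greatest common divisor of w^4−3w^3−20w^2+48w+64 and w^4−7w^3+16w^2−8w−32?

w^2−3w−4

Repeated division with remainder:
  w^4−3w^3−20w^2+48w+64 = (w^4−7w^3+16w^2−8w−32) + (4w^3−36w^2+56w+96)
  w^4−7w^3+16w^2−8w−32 = ((1/4)w+1/2)(4w^3−36w^2+56w+96) + (20w^2−60w−80)
  4w^3−36w^2+56w+96 = ((1/5)w−6/5)(20w^2−60w−80) + (0)
Last nonzero remainder: 20w^2−60w−80. Dividing through by 20 gives the monic gcd w^2−3w−4.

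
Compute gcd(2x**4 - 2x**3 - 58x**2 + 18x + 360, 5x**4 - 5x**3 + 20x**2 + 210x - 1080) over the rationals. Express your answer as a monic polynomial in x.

Apply the Euclidean algorithm:
  2x**4 - 2x**3 - 58x**2 + 18x + 360 = (2/5)(5x**4 - 5x**3 + 20x**2 + 210x - 1080) + (-66x**2 - 66x + 792)
  5x**4 - 5x**3 + 20x**2 + 210x - 1080 = (-(5/66)x**2 + (5/33)x - 15/11)(-66x**2 - 66x + 792) + (0)
Last nonzero remainder: -66x**2 - 66x + 792. Dividing through by -66 gives the monic gcd x**2 + x - 12.

x**2 + x - 12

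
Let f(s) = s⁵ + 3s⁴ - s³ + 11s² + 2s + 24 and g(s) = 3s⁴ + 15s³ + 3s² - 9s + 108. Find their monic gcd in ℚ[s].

Repeated division with remainder:
  s⁵ + 3s⁴ - s³ + 11s² + 2s + 24 = ((1/3)s - 2/3)(3s⁴ + 15s³ + 3s² - 9s + 108) + (8s³ + 16s² - 40s + 96)
  3s⁴ + 15s³ + 3s² - 9s + 108 = ((3/8)s + 9/8)(8s³ + 16s² - 40s + 96) + (0)
Last nonzero remainder: 8s³ + 16s² - 40s + 96. Dividing through by 8 gives the monic gcd s³ + 2s² - 5s + 12.

s³ + 2s² - 5s + 12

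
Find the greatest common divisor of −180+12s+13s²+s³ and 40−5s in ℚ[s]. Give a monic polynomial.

1

Euclidean algorithm in ℚ[s]:
  s³+13s²+12s−180 = (−(1/5)s²−(21/5)s−36)(−5s+40) + (1260)
  −5s+40 = (−(1/252)s+2/63)(1260) + (0)
The last nonzero remainder is the constant 1260, so the polynomials are coprime and gcd = 1.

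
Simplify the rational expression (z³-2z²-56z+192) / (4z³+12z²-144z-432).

(z²+4z-32)/(4z²+36z+72)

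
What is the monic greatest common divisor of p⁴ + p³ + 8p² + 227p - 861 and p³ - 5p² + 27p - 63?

p - 3

By polynomial division,
  p⁴ + p³ + 8p² + 227p - 861 = (p + 6)(p³ - 5p² + 27p - 63) + (11p² + 128p - 483)
  p³ - 5p² + 27p - 63 = ((1/11)p - 183/121)(11p² + 128p - 483) + ((32004/121)p - 96012/121)
  11p² + 128p - 483 = ((1331/32004)p + 2783/4572)((32004/121)p - 96012/121) + (0)
Last nonzero remainder: (32004/121)p - 96012/121. Dividing through by 32004/121 gives the monic gcd p - 3.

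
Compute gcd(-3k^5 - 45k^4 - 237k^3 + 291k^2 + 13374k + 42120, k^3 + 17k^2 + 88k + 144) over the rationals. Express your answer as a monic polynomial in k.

k^2 + 13k + 36

Apply the Euclidean algorithm:
  -3k^5 - 45k^4 - 237k^3 + 291k^2 + 13374k + 42120 = (-3k^2 + 6k - 75)(k^3 + 17k^2 + 88k + 144) + (1470k^2 + 19110k + 52920)
  k^3 + 17k^2 + 88k + 144 = ((1/1470)k + 2/735)(1470k^2 + 19110k + 52920) + (0)
Last nonzero remainder: 1470k^2 + 19110k + 52920. Dividing through by 1470 gives the monic gcd k^2 + 13k + 36.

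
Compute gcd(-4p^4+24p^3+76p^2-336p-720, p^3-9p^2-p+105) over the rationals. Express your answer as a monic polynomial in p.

p^2-2p-15

By polynomial division,
  -4p^4+24p^3+76p^2-336p-720 = (-4p-12)(p^3-9p^2-p+105) + (-36p^2+72p+540)
  p^3-9p^2-p+105 = (-(1/36)p+7/36)(-36p^2+72p+540) + (0)
Last nonzero remainder: -36p^2+72p+540. Dividing through by -36 gives the monic gcd p^2-2p-15.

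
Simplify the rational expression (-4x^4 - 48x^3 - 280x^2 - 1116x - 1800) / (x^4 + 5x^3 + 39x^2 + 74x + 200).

(-4x^2 - 36x - 72)/(x^2 + 2x + 8)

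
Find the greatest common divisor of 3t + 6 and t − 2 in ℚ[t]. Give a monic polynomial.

Apply the Euclidean algorithm:
  3t + 6 = (3)(t − 2) + (12)
  t − 2 = ((1/12)t − 1/6)(12) + (0)
The last nonzero remainder is the constant 12, so the polynomials are coprime and gcd = 1.

1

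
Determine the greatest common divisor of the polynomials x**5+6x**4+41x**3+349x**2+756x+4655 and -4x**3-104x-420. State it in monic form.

x**2-3x+35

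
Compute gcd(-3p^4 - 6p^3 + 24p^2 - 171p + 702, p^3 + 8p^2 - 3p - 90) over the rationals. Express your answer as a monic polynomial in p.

p^2 + 3p - 18

Apply the Euclidean algorithm:
  -3p^4 - 6p^3 + 24p^2 - 171p + 702 = (-3p + 18)(p^3 + 8p^2 - 3p - 90) + (-129p^2 - 387p + 2322)
  p^3 + 8p^2 - 3p - 90 = (-(1/129)p - 5/129)(-129p^2 - 387p + 2322) + (0)
Last nonzero remainder: -129p^2 - 387p + 2322. Dividing through by -129 gives the monic gcd p^2 + 3p - 18.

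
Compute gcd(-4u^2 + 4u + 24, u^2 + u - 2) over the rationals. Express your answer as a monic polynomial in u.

u + 2

By polynomial division,
  -4u^2 + 4u + 24 = (-4)(u^2 + u - 2) + (8u + 16)
  u^2 + u - 2 = ((1/8)u - 1/8)(8u + 16) + (0)
Last nonzero remainder: 8u + 16. Dividing through by 8 gives the monic gcd u + 2.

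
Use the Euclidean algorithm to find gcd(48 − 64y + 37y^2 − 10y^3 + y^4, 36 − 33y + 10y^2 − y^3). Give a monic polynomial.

12 − 7y + y^2

Repeated division with remainder:
  y^4 − 10y^3 + 37y^2 − 64y + 48 = (−y)(−y^3 + 10y^2 − 33y + 36) + (4y^2 − 28y + 48)
  −y^3 + 10y^2 − 33y + 36 = (−(1/4)y + 3/4)(4y^2 − 28y + 48) + (0)
Last nonzero remainder: 4y^2 − 28y + 48. Dividing through by 4 gives the monic gcd y^2 − 7y + 12.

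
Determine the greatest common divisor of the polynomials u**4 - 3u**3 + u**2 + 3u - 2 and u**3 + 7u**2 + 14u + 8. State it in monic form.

Euclidean algorithm in ℚ[u]:
  u**4 - 3u**3 + u**2 + 3u - 2 = (u - 10)(u**3 + 7u**2 + 14u + 8) + (57u**2 + 135u + 78)
  u**3 + 7u**2 + 14u + 8 = ((1/57)u + 88/1083)(57u**2 + 135u + 78) + ((600/361)u + 600/361)
  57u**2 + 135u + 78 = ((6859/200)u + 4693/100)((600/361)u + 600/361) + (0)
Last nonzero remainder: (600/361)u + 600/361. Dividing through by 600/361 gives the monic gcd u + 1.

u + 1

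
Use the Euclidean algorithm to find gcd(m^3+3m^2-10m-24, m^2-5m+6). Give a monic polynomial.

m-3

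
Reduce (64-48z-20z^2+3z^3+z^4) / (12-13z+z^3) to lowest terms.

(-16+z^2)/(-3+z)

Euclidean algorithm in ℚ[z]:
  z^4+3z^3-20z^2-48z+64 = (z+3)(z^3-13z+12) + (-7z^2-21z+28)
  z^3-13z+12 = (-(1/7)z+3/7)(-7z^2-21z+28) + (0)
Last nonzero remainder: -7z^2-21z+28. Dividing through by -7 gives the monic gcd z^2+3z-4.
Cancel z^2+3z-4 from numerator and denominator to get the reduced form.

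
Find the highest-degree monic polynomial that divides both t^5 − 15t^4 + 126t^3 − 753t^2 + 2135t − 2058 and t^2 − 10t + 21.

t^2 − 10t + 21

Repeated division with remainder:
  t^5 − 15t^4 + 126t^3 − 753t^2 + 2135t − 2058 = (t^3 − 5t^2 + 55t − 98)(t^2 − 10t + 21) + (0)
The last nonzero remainder t^2 − 10t + 21 is already monic.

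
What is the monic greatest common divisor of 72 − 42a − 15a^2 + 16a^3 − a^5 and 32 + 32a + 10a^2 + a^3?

Euclidean algorithm in ℚ[a]:
  −a^5 + 16a^3 − 15a^2 − 42a + 72 = (−a^2 + 10a − 52)(a^3 + 10a^2 + 32a + 32) + (217a^2 + 1302a + 1736)
  a^3 + 10a^2 + 32a + 32 = ((1/217)a + 4/217)(217a^2 + 1302a + 1736) + (0)
Last nonzero remainder: 217a^2 + 1302a + 1736. Dividing through by 217 gives the monic gcd a^2 + 6a + 8.

8 + 6a + a^2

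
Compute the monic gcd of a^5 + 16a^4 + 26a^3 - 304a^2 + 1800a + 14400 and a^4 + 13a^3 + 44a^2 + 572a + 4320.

Apply the Euclidean algorithm:
  a^5 + 16a^4 + 26a^3 - 304a^2 + 1800a + 14400 = (a + 3)(a^4 + 13a^3 + 44a^2 + 572a + 4320) + (-57a^3 - 1008a^2 - 4236a + 1440)
  a^4 + 13a^3 + 44a^2 + 572a + 4320 = (-(1/57)a + 89/1083)(-57a^3 - 1008a^2 - 4236a + 1440) + ((18960/361)a^2 + (341280/361)a + 1516800/361)
  -57a^3 - 1008a^2 - 4236a + 1440 = (-(6859/6320)a + 1083/3160)((18960/361)a^2 + (341280/361)a + 1516800/361) + (0)
Last nonzero remainder: (18960/361)a^2 + (341280/361)a + 1516800/361. Dividing through by 18960/361 gives the monic gcd a^2 + 18a + 80.

a^2 + 18a + 80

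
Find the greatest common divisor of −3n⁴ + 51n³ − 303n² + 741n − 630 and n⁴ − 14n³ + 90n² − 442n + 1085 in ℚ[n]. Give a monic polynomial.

By polynomial division,
  −3n⁴ + 51n³ − 303n² + 741n − 630 = (−3)(n⁴ − 14n³ + 90n² − 442n + 1085) + (9n³ − 33n² − 585n + 2625)
  n⁴ − 14n³ + 90n² − 442n + 1085 = ((1/9)n − 31/27)(9n³ − 33n² − 585n + 2625) + ((1054/9)n² − (4216/3)n + 36890/9)
  9n³ − 33n² − 585n + 2625 = ((81/1054)n + 675/1054)((1054/9)n² − (4216/3)n + 36890/9) + (0)
Last nonzero remainder: (1054/9)n² − (4216/3)n + 36890/9. Dividing through by 1054/9 gives the monic gcd n² − 12n + 35.

n² − 12n + 35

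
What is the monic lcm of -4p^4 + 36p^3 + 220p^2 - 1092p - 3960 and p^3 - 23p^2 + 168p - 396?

Repeated division with remainder:
  -4p^4 + 36p^3 + 220p^2 - 1092p - 3960 = (-4p - 56)(p^3 - 23p^2 + 168p - 396) + (-396p^2 + 6732p - 26136)
  p^3 - 23p^2 + 168p - 396 = (-(1/396)p + 1/66)(-396p^2 + 6732p - 26136) + (0)
Last nonzero remainder: -396p^2 + 6732p - 26136. Dividing through by -396 gives the monic gcd p^2 - 17p + 66.
Then lcm(f, g) = f·g / gcd(f, g); expanding and making the result monic gives the answer.

p^5 - 15p^4 - p^3 + 603p^2 - 648p - 5940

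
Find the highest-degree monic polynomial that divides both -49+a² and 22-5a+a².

1

Repeated division with remainder:
  a²-49 = (a²-5a+22) + (5a-71)
  a²-5a+22 = ((1/5)a+46/25)(5a-71) + (3816/25)
  5a-71 = ((125/3816)a-1775/3816)(3816/25) + (0)
The last nonzero remainder is the constant 3816/25, so the polynomials are coprime and gcd = 1.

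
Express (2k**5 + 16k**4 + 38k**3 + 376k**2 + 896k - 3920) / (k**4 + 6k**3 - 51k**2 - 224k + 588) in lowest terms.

(2k**3 + 6k**2 + 36k + 280)/(k**2 + k - 42)

Repeated division with remainder:
  2k**5 + 16k**4 + 38k**3 + 376k**2 + 896k - 3920 = (2k + 4)(k**4 + 6k**3 - 51k**2 - 224k + 588) + (116k**3 + 1028k**2 + 616k - 6272)
  k**4 + 6k**3 - 51k**2 - 224k + 588 = ((1/116)k - 83/3364)(116k**3 + 1028k**2 + 616k - 6272) + (-(26026/841)k**2 - (130130/841)k + 364364/841)
  116k**3 + 1028k**2 + 616k - 6272 = (-(48778/13013)k - 26912/1859)(-(26026/841)k**2 - (130130/841)k + 364364/841) + (0)
Last nonzero remainder: -(26026/841)k**2 - (130130/841)k + 364364/841. Dividing through by -26026/841 gives the monic gcd k**2 + 5k - 14.
Cancel k**2 + 5k - 14 from numerator and denominator to get the reduced form.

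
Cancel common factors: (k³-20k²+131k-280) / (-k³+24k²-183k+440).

Repeated division with remainder:
  k³-20k²+131k-280 = (-1)(-k³+24k²-183k+440) + (4k²-52k+160)
  -k³+24k²-183k+440 = (-(1/4)k+11/4)(4k²-52k+160) + (0)
Last nonzero remainder: 4k²-52k+160. Dividing through by 4 gives the monic gcd k²-13k+40.
Cancel k²-13k+40 from numerator and denominator to get the reduced form.

(-k+7)/(k-11)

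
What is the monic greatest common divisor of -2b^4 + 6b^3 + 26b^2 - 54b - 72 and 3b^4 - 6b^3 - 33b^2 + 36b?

Apply the Euclidean algorithm:
  -2b^4 + 6b^3 + 26b^2 - 54b - 72 = (-2/3)(3b^4 - 6b^3 - 33b^2 + 36b) + (2b^3 + 4b^2 - 30b - 72)
  3b^4 - 6b^3 - 33b^2 + 36b = ((3/2)b - 6)(2b^3 + 4b^2 - 30b - 72) + (36b^2 - 36b - 432)
  2b^3 + 4b^2 - 30b - 72 = ((1/18)b + 1/6)(36b^2 - 36b - 432) + (0)
Last nonzero remainder: 36b^2 - 36b - 432. Dividing through by 36 gives the monic gcd b^2 - b - 12.

b^2 - b - 12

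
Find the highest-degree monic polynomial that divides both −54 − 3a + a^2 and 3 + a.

1

Apply the Euclidean algorithm:
  a^2 − 3a − 54 = (a − 6)(a + 3) + (−36)
  a + 3 = (−(1/36)a − 1/12)(−36) + (0)
The last nonzero remainder is the constant −36, so the polynomials are coprime and gcd = 1.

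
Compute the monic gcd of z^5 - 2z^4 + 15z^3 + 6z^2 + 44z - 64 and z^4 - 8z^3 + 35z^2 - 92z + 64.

z^3 - 4z^2 + 19z - 16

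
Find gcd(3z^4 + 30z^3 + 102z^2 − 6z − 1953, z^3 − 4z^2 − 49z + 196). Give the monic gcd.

Repeated division with remainder:
  3z^4 + 30z^3 + 102z^2 − 6z − 1953 = (3z + 42)(z^3 − 4z^2 − 49z + 196) + (417z^2 + 1464z − 10185)
  z^3 − 4z^2 − 49z + 196 = ((1/417)z − 348/19321)(417z^2 + 1464z − 10185) + ((34648/19321)z + 242536/19321)
  417z^2 + 1464z − 10185 = ((8056857/34648)z − 28112055/34648)((34648/19321)z + 242536/19321) + (0)
Last nonzero remainder: (34648/19321)z + 242536/19321. Dividing through by 34648/19321 gives the monic gcd z + 7.

z + 7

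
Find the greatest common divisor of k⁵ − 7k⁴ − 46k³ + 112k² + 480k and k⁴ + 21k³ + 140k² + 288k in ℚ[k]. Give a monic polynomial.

k² + 4k

Apply the Euclidean algorithm:
  k⁵ − 7k⁴ − 46k³ + 112k² + 480k = (k − 28)(k⁴ + 21k³ + 140k² + 288k) + (402k³ + 3744k² + 8544k)
  k⁴ + 21k³ + 140k² + 288k = ((1/402)k + 261/8978)(402k³ + 3744k² + 8544k) + ((44460/4489)k² + (177840/4489)k)
  402k³ + 3744k² + 8544k = ((300763/7410)k + 799042/3705)((44460/4489)k² + (177840/4489)k) + (0)
Last nonzero remainder: (44460/4489)k² + (177840/4489)k. Dividing through by 44460/4489 gives the monic gcd k² + 4k.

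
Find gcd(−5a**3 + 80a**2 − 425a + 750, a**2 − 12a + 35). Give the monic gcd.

Euclidean algorithm in ℚ[a]:
  −5a**3 + 80a**2 − 425a + 750 = (−5a + 20)(a**2 − 12a + 35) + (−10a + 50)
  a**2 − 12a + 35 = (−(1/10)a + 7/10)(−10a + 50) + (0)
Last nonzero remainder: −10a + 50. Dividing through by −10 gives the monic gcd a − 5.

a − 5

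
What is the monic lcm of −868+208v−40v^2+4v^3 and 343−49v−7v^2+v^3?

10633−2548v+273v^2+3v^3−10v^4+v^5

Apply the Euclidean algorithm:
  4v^3−40v^2+208v−868 = (4)(v^3−7v^2−49v+343) + (−12v^2+404v−2240)
  v^3−7v^2−49v+343 = (−(1/12)v−20/9)(−12v^2+404v−2240) + ((5959/9)v−41713/9)
  −12v^2+404v−2240 = (−(108/5959)v+2880/5959)((5959/9)v−41713/9) + (0)
Last nonzero remainder: (5959/9)v−41713/9. Dividing through by 5959/9 gives the monic gcd v−7.
Then lcm(f, g) = f·g / gcd(f, g); expanding and making the result monic gives the answer.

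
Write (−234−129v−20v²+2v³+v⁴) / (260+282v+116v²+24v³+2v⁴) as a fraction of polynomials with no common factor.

(−18−3v+v²)/(20+14v+2v²)

Apply the Euclidean algorithm:
  v⁴+2v³−20v²−129v−234 = (1/2)(2v⁴+24v³+116v²+282v+260) + (−10v³−78v²−270v−364)
  2v⁴+24v³+116v²+282v+260 = (−(1/5)v−21/25)(−10v³−78v²−270v−364) + (−(88/25)v²−(88/5)v−1144/25)
  −10v³−78v²−270v−364 = ((125/44)v+175/22)(−(88/25)v²−(88/5)v−1144/25) + (0)
Last nonzero remainder: −(88/25)v²−(88/5)v−1144/25. Dividing through by −88/25 gives the monic gcd v²+5v+13.
Cancel v²+5v+13 from numerator and denominator to get the reduced form.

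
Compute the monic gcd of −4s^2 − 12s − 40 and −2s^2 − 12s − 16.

1

Repeated division with remainder:
  −4s^2 − 12s − 40 = (2)(−2s^2 − 12s − 16) + (12s − 8)
  −2s^2 − 12s − 16 = (−(1/6)s − 10/9)(12s − 8) + (−224/9)
  12s − 8 = (−(27/56)s + 9/28)(−224/9) + (0)
The last nonzero remainder is the constant −224/9, so the polynomials are coprime and gcd = 1.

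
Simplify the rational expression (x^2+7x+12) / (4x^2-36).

(x+4)/(4x-12)

Euclidean algorithm in ℚ[x]:
  x^2+7x+12 = (1/4)(4x^2-36) + (7x+21)
  4x^2-36 = ((4/7)x-12/7)(7x+21) + (0)
Last nonzero remainder: 7x+21. Dividing through by 7 gives the monic gcd x+3.
Cancel x+3 from numerator and denominator to get the reduced form.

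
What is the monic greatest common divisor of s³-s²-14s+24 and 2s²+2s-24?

s²+s-12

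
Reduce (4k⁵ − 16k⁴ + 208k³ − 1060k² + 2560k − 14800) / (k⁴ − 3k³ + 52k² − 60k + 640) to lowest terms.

(4k³ − 16k² + 128k − 740)/(k² − 3k + 32)

Repeated division with remainder:
  4k⁵ − 16k⁴ + 208k³ − 1060k² + 2560k − 14800 = (4k − 4)(k⁴ − 3k³ + 52k² − 60k + 640) + (−12k³ − 612k² − 240k − 12240)
  k⁴ − 3k³ + 52k² − 60k + 640 = (−(1/12)k + 9/2)(−12k³ − 612k² − 240k − 12240) + (2786k² + 55720)
  −12k³ − 612k² − 240k − 12240 = (−(6/1393)k − 306/1393)(2786k² + 55720) + (0)
Last nonzero remainder: 2786k² + 55720. Dividing through by 2786 gives the monic gcd k² + 20.
Cancel k² + 20 from numerator and denominator to get the reduced form.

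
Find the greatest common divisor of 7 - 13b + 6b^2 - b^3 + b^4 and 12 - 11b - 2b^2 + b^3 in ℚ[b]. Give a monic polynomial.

Euclidean algorithm in ℚ[b]:
  b^4 - b^3 + 6b^2 - 13b + 7 = (b + 1)(b^3 - 2b^2 - 11b + 12) + (19b^2 - 14b - 5)
  b^3 - 2b^2 - 11b + 12 = ((1/19)b - 24/361)(19b^2 - 14b - 5) + (-(4212/361)b + 4212/361)
  19b^2 - 14b - 5 = (-(6859/4212)b - 1805/4212)(-(4212/361)b + 4212/361) + (0)
Last nonzero remainder: -(4212/361)b + 4212/361. Dividing through by -4212/361 gives the monic gcd b - 1.

-1 + b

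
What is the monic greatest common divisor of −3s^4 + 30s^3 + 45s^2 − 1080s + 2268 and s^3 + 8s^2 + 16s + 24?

s + 6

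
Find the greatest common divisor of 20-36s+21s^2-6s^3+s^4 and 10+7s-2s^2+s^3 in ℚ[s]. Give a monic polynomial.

10-3s+s^2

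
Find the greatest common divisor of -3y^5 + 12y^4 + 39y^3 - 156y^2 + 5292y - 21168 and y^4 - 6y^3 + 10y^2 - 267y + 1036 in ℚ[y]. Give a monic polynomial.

y^2 - 11y + 28

Apply the Euclidean algorithm:
  -3y^5 + 12y^4 + 39y^3 - 156y^2 + 5292y - 21168 = (-3y - 6)(y^4 - 6y^3 + 10y^2 - 267y + 1036) + (33y^3 - 897y^2 + 6798y - 14952)
  y^4 - 6y^3 + 10y^2 - 267y + 1036 = ((1/33)y + 233/363)(33y^3 - 897y^2 + 6798y - 14952) + ((45951/121)y^2 - (45951/11)y + 1286628/121)
  33y^3 - 897y^2 + 6798y - 14952 = ((1331/15317)y - 21538/15317)((45951/121)y^2 - (45951/11)y + 1286628/121) + (0)
Last nonzero remainder: (45951/121)y^2 - (45951/11)y + 1286628/121. Dividing through by 45951/121 gives the monic gcd y^2 - 11y + 28.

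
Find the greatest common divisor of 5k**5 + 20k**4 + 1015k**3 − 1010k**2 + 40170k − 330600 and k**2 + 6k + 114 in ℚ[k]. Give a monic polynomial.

k**2 + 6k + 114

Repeated division with remainder:
  5k**5 + 20k**4 + 1015k**3 − 1010k**2 + 40170k − 330600 = (5k**3 − 10k**2 + 505k − 2900)(k**2 + 6k + 114) + (0)
The last nonzero remainder k**2 + 6k + 114 is already monic.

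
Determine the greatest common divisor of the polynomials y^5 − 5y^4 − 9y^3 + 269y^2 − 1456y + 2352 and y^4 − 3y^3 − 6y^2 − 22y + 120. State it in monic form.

y^2 − 7y + 12

Euclidean algorithm in ℚ[y]:
  y^5 − 5y^4 − 9y^3 + 269y^2 − 1456y + 2352 = (y − 2)(y^4 − 3y^3 − 6y^2 − 22y + 120) + (−9y^3 + 279y^2 − 1620y + 2592)
  y^4 − 3y^3 − 6y^2 − 22y + 120 = (−(1/9)y − 28/9)(−9y^3 + 279y^2 − 1620y + 2592) + (682y^2 − 4774y + 8184)
  −9y^3 + 279y^2 − 1620y + 2592 = (−(9/682)y + 108/341)(682y^2 − 4774y + 8184) + (0)
Last nonzero remainder: 682y^2 − 4774y + 8184. Dividing through by 682 gives the monic gcd y^2 − 7y + 12.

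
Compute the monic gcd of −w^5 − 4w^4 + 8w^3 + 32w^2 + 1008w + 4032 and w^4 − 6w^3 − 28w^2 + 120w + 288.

w^2 − 2w − 24

By polynomial division,
  −w^5 − 4w^4 + 8w^3 + 32w^2 + 1008w + 4032 = (−w − 10)(w^4 − 6w^3 − 28w^2 + 120w + 288) + (−80w^3 − 128w^2 + 2496w + 6912)
  w^4 − 6w^3 − 28w^2 + 120w + 288 = (−(1/80)w + 19/200)(−80w^3 − 128w^2 + 2496w + 6912) + ((384/25)w^2 − (768/25)w − 9216/25)
  −80w^3 − 128w^2 + 2496w + 6912 = (−(125/24)w − 75/4)((384/25)w^2 − (768/25)w − 9216/25) + (0)
Last nonzero remainder: (384/25)w^2 − (768/25)w − 9216/25. Dividing through by 384/25 gives the monic gcd w^2 − 2w − 24.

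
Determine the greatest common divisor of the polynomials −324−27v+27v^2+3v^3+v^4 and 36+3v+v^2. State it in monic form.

36+3v+v^2

Apply the Euclidean algorithm:
  v^4+3v^3+27v^2−27v−324 = (v^2−9)(v^2+3v+36) + (0)
The last nonzero remainder v^2+3v+36 is already monic.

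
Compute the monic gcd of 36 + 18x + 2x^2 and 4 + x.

1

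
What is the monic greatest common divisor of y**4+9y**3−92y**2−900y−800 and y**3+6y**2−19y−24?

y**2+9y+8

Apply the Euclidean algorithm:
  y**4+9y**3−92y**2−900y−800 = (y+3)(y**3+6y**2−19y−24) + (−91y**2−819y−728)
  y**3+6y**2−19y−24 = (−(1/91)y+3/91)(−91y**2−819y−728) + (0)
Last nonzero remainder: −91y**2−819y−728. Dividing through by −91 gives the monic gcd y**2+9y+8.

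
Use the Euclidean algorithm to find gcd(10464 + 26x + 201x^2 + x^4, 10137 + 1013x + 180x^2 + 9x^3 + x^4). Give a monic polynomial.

109 - 2x + x^2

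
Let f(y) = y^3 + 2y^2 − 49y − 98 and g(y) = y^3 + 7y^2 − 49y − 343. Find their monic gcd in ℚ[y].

Euclidean algorithm in ℚ[y]:
  y^3 + 2y^2 − 49y − 98 = (y^3 + 7y^2 − 49y − 343) + (−5y^2 + 245)
  y^3 + 7y^2 − 49y − 343 = (−(1/5)y − 7/5)(−5y^2 + 245) + (0)
Last nonzero remainder: −5y^2 + 245. Dividing through by −5 gives the monic gcd y^2 − 49.

y^2 − 49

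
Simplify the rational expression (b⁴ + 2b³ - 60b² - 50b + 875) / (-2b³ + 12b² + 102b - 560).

Euclidean algorithm in ℚ[b]:
  b⁴ + 2b³ - 60b² - 50b + 875 = (-(1/2)b - 4)(-2b³ + 12b² + 102b - 560) + (39b² + 78b - 1365)
  -2b³ + 12b² + 102b - 560 = (-(2/39)b + 16/39)(39b² + 78b - 1365) + (0)
Last nonzero remainder: 39b² + 78b - 1365. Dividing through by 39 gives the monic gcd b² + 2b - 35.
Cancel b² + 2b - 35 from numerator and denominator to get the reduced form.

(-b² + 25)/(2b - 16)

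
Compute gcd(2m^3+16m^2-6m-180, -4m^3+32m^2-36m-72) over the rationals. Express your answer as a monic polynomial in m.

m-3

Repeated division with remainder:
  2m^3+16m^2-6m-180 = (-1/2)(-4m^3+32m^2-36m-72) + (32m^2-24m-216)
  -4m^3+32m^2-36m-72 = (-(1/8)m+29/32)(32m^2-24m-216) + (-(165/4)m+495/4)
  32m^2-24m-216 = (-(128/165)m-96/55)(-(165/4)m+495/4) + (0)
Last nonzero remainder: -(165/4)m+495/4. Dividing through by -165/4 gives the monic gcd m-3.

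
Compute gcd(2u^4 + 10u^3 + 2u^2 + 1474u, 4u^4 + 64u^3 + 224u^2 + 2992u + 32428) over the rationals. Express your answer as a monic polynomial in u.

u^3 + 5u^2 + u + 737

Apply the Euclidean algorithm:
  2u^4 + 10u^3 + 2u^2 + 1474u = (1/2)(4u^4 + 64u^3 + 224u^2 + 2992u + 32428) + (-22u^3 - 110u^2 - 22u - 16214)
  4u^4 + 64u^3 + 224u^2 + 2992u + 32428 = (-(2/11)u - 2)(-22u^3 - 110u^2 - 22u - 16214) + (0)
Last nonzero remainder: -22u^3 - 110u^2 - 22u - 16214. Dividing through by -22 gives the monic gcd u^3 + 5u^2 + u + 737.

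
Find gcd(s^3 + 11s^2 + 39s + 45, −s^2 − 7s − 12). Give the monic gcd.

Euclidean algorithm in ℚ[s]:
  s^3 + 11s^2 + 39s + 45 = (−s − 4)(−s^2 − 7s − 12) + (−s − 3)
  −s^2 − 7s − 12 = (s + 4)(−s − 3) + (0)
Last nonzero remainder: −s − 3. Dividing through by −1 gives the monic gcd s + 3.

s + 3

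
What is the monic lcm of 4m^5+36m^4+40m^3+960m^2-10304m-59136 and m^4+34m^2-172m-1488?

m^7+11m^6+90m^5+818m^4-1476m^3-5056m^2-189280m-916608

Apply the Euclidean algorithm:
  4m^5+36m^4+40m^3+960m^2-10304m-59136 = (4m+36)(m^4+34m^2-172m-1488) + (-96m^3+424m^2+1840m-5568)
  m^4+34m^2-172m-1488 = (-(1/96)m-53/1152)(-96m^3+424m^2+1840m-5568) + ((10465/144)m^2-(10465/72)m-10465/6)
  -96m^3+424m^2+1840m-5568 = (-(13824/10465)m+33408/10465)((10465/144)m^2-(10465/72)m-10465/6) + (0)
Last nonzero remainder: (10465/144)m^2-(10465/72)m-10465/6. Dividing through by 10465/144 gives the monic gcd m^2-2m-24.
Then lcm(f, g) = f·g / gcd(f, g); expanding and making the result monic gives the answer.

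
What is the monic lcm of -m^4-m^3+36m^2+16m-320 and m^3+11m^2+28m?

m^6+8m^5-29m^4-268m^3+208m^2+2240m

By polynomial division,
  -m^4-m^3+36m^2+16m-320 = (-m+10)(m^3+11m^2+28m) + (-46m^2-264m-320)
  m^3+11m^2+28m = (-(1/46)m-121/1058)(-46m^2-264m-320) + (-(4840/529)m-19360/529)
  -46m^2-264m-320 = ((12167/2420)m+1058/121)(-(4840/529)m-19360/529) + (0)
Last nonzero remainder: -(4840/529)m-19360/529. Dividing through by -4840/529 gives the monic gcd m+4.
Then lcm(f, g) = f·g / gcd(f, g); expanding and making the result monic gives the answer.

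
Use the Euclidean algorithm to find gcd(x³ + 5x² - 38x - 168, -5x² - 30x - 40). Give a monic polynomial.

x + 4

By polynomial division,
  x³ + 5x² - 38x - 168 = (-(1/5)x + 1/5)(-5x² - 30x - 40) + (-40x - 160)
  -5x² - 30x - 40 = ((1/8)x + 1/4)(-40x - 160) + (0)
Last nonzero remainder: -40x - 160. Dividing through by -40 gives the monic gcd x + 4.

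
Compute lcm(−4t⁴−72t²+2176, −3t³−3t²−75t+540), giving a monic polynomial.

t⁶+5t⁵+63t⁴+90t³+266t²−2720t−24480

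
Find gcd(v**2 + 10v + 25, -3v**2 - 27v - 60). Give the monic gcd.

Apply the Euclidean algorithm:
  v**2 + 10v + 25 = (-1/3)(-3v**2 - 27v - 60) + (v + 5)
  -3v**2 - 27v - 60 = (-3v - 12)(v + 5) + (0)
The last nonzero remainder v + 5 is already monic.

v + 5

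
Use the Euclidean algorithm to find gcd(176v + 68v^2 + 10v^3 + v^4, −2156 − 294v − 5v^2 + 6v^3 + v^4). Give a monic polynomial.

44 + 6v + v^2

Repeated division with remainder:
  v^4 + 10v^3 + 68v^2 + 176v = (v^4 + 6v^3 − 5v^2 − 294v − 2156) + (4v^3 + 73v^2 + 470v + 2156)
  v^4 + 6v^3 − 5v^2 − 294v − 2156 = ((1/4)v − 49/16)(4v^3 + 73v^2 + 470v + 2156) + ((1617/16)v^2 + (4851/8)v + 17787/4)
  4v^3 + 73v^2 + 470v + 2156 = ((64/1617)v + 16/33)((1617/16)v^2 + (4851/8)v + 17787/4) + (0)
Last nonzero remainder: (1617/16)v^2 + (4851/8)v + 17787/4. Dividing through by 1617/16 gives the monic gcd v^2 + 6v + 44.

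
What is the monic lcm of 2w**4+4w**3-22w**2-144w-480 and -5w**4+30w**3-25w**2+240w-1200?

Apply the Euclidean algorithm:
  2w**4+4w**3-22w**2-144w-480 = (-2/5)(-5w**4+30w**3-25w**2+240w-1200) + (16w**3-32w**2-48w-960)
  -5w**4+30w**3-25w**2+240w-1200 = (-(5/16)w+5/4)(16w**3-32w**2-48w-960) + (0)
Last nonzero remainder: 16w**3-32w**2-48w-960. Dividing through by 16 gives the monic gcd w**3-2w**2-3w-60.
Then lcm(f, g) = f·g / gcd(f, g); expanding and making the result monic gives the answer.

w**5-2w**4-19w**3-28w**2+48w+960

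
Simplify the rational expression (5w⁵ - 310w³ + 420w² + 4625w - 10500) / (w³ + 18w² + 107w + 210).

(5w³ - 60w² + 235w - 300)/(w + 6)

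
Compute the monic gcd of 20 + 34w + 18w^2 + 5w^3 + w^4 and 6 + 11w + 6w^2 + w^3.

Apply the Euclidean algorithm:
  w^4 + 5w^3 + 18w^2 + 34w + 20 = (w − 1)(w^3 + 6w^2 + 11w + 6) + (13w^2 + 39w + 26)
  w^3 + 6w^2 + 11w + 6 = ((1/13)w + 3/13)(13w^2 + 39w + 26) + (0)
Last nonzero remainder: 13w^2 + 39w + 26. Dividing through by 13 gives the monic gcd w^2 + 3w + 2.

2 + 3w + w^2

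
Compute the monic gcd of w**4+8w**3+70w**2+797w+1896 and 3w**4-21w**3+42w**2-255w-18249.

w**2-3w+79

By polynomial division,
  w**4+8w**3+70w**2+797w+1896 = (1/3)(3w**4-21w**3+42w**2-255w-18249) + (15w**3+56w**2+882w+7979)
  3w**4-21w**3+42w**2-255w-18249 = ((1/5)w-161/75)(15w**3+56w**2+882w+7979) + (-(1064/75)w**2+(1064/25)w-84056/75)
  15w**3+56w**2+882w+7979 = (-(1125/1064)w-7575/1064)(-(1064/75)w**2+(1064/25)w-84056/75) + (0)
Last nonzero remainder: -(1064/75)w**2+(1064/25)w-84056/75. Dividing through by -1064/75 gives the monic gcd w**2-3w+79.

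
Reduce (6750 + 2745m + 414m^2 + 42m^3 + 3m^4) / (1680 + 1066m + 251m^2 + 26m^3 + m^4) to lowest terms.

(225 + 9m + 3m^2)/(56 + 15m + m^2)

By polynomial division,
  3m^4 + 42m^3 + 414m^2 + 2745m + 6750 = (3)(m^4 + 26m^3 + 251m^2 + 1066m + 1680) + (−36m^3 − 339m^2 − 453m + 1710)
  m^4 + 26m^3 + 251m^2 + 1066m + 1680 = (−(1/36)m − 199/432)(−36m^3 − 339m^2 − 453m + 1710) + ((11845/144)m^2 + (130295/144)m + 59225/24)
  −36m^3 − 339m^2 − 453m + 1710 = (−(5184/11845)m + 8208/11845)((11845/144)m^2 + (130295/144)m + 59225/24) + (0)
Last nonzero remainder: (11845/144)m^2 + (130295/144)m + 59225/24. Dividing through by 11845/144 gives the monic gcd m^2 + 11m + 30.
Cancel m^2 + 11m + 30 from numerator and denominator to get the reduced form.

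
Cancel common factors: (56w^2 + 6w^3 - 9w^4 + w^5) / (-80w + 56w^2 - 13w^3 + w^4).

(-14w - 5w^2 + w^3)/(20 - 9w + w^2)

Euclidean algorithm in ℚ[w]:
  w^5 - 9w^4 + 6w^3 + 56w^2 = (w + 4)(w^4 - 13w^3 + 56w^2 - 80w) + (2w^3 - 88w^2 + 320w)
  w^4 - 13w^3 + 56w^2 - 80w = ((1/2)w + 31/2)(2w^3 - 88w^2 + 320w) + (1260w^2 - 5040w)
  2w^3 - 88w^2 + 320w = ((1/630)w - 4/63)(1260w^2 - 5040w) + (0)
Last nonzero remainder: 1260w^2 - 5040w. Dividing through by 1260 gives the monic gcd w^2 - 4w.
Cancel w^2 - 4w from numerator and denominator to get the reduced form.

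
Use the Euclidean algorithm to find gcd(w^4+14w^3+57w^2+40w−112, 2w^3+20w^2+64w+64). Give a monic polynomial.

Euclidean algorithm in ℚ[w]:
  w^4+14w^3+57w^2+40w−112 = ((1/2)w+2)(2w^3+20w^2+64w+64) + (−15w^2−120w−240)
  2w^3+20w^2+64w+64 = (−(2/15)w−4/15)(−15w^2−120w−240) + (0)
Last nonzero remainder: −15w^2−120w−240. Dividing through by −15 gives the monic gcd w^2+8w+16.

w^2+8w+16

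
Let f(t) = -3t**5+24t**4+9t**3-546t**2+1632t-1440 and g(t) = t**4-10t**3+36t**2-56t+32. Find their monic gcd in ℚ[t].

t**2-6t+8

Apply the Euclidean algorithm:
  -3t**5+24t**4+9t**3-546t**2+1632t-1440 = (-3t-6)(t**4-10t**3+36t**2-56t+32) + (57t**3-498t**2+1392t-1248)
  t**4-10t**3+36t**2-56t+32 = ((1/57)t-8/361)(57t**3-498t**2+1392t-1248) + ((196/361)t**2-(1176/361)t+1568/361)
  57t**3-498t**2+1392t-1248 = ((20577/196)t-14079/49)((196/361)t**2-(1176/361)t+1568/361) + (0)
Last nonzero remainder: (196/361)t**2-(1176/361)t+1568/361. Dividing through by 196/361 gives the monic gcd t**2-6t+8.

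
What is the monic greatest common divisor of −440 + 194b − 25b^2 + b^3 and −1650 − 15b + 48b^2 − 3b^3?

110 − 21b + b^2

By polynomial division,
  b^3 − 25b^2 + 194b − 440 = (−1/3)(−3b^3 + 48b^2 − 15b − 1650) + (−9b^2 + 189b − 990)
  −3b^3 + 48b^2 − 15b − 1650 = ((1/3)b + 5/3)(−9b^2 + 189b − 990) + (0)
Last nonzero remainder: −9b^2 + 189b − 990. Dividing through by −9 gives the monic gcd b^2 − 21b + 110.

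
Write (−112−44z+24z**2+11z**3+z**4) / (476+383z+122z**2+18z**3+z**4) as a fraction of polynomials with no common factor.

(−4+z**2)/(17+7z+z**2)

Apply the Euclidean algorithm:
  z**4+11z**3+24z**2−44z−112 = (z**4+18z**3+122z**2+383z+476) + (−7z**3−98z**2−427z−588)
  z**4+18z**3+122z**2+383z+476 = (−(1/7)z−4/7)(−7z**3−98z**2−427z−588) + (5z**2+55z+140)
  −7z**3−98z**2−427z−588 = (−(7/5)z−21/5)(5z**2+55z+140) + (0)
Last nonzero remainder: 5z**2+55z+140. Dividing through by 5 gives the monic gcd z**2+11z+28.
Cancel z**2+11z+28 from numerator and denominator to get the reduced form.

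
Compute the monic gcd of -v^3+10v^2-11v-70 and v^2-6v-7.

v-7

Euclidean algorithm in ℚ[v]:
  -v^3+10v^2-11v-70 = (-v+4)(v^2-6v-7) + (6v-42)
  v^2-6v-7 = ((1/6)v+1/6)(6v-42) + (0)
Last nonzero remainder: 6v-42. Dividing through by 6 gives the monic gcd v-7.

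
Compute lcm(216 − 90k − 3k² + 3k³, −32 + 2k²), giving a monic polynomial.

288 − 48k − 34k² + 3k³ + k⁴

Repeated division with remainder:
  3k³ − 3k² − 90k + 216 = ((3/2)k − 3/2)(2k² − 32) + (−42k + 168)
  2k² − 32 = (−(1/21)k − 4/21)(−42k + 168) + (0)
Last nonzero remainder: −42k + 168. Dividing through by −42 gives the monic gcd k − 4.
Then lcm(f, g) = f·g / gcd(f, g); expanding and making the result monic gives the answer.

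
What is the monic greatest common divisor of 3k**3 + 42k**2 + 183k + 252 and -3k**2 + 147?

By polynomial division,
  3k**3 + 42k**2 + 183k + 252 = (-k - 14)(-3k**2 + 147) + (330k + 2310)
  -3k**2 + 147 = (-(1/110)k + 7/110)(330k + 2310) + (0)
Last nonzero remainder: 330k + 2310. Dividing through by 330 gives the monic gcd k + 7.

k + 7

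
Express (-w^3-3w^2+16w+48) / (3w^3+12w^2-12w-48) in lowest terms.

(-w^2+w+12)/(3w^2-12)

Euclidean algorithm in ℚ[w]:
  -w^3-3w^2+16w+48 = (-1/3)(3w^3+12w^2-12w-48) + (w^2+12w+32)
  3w^3+12w^2-12w-48 = (3w-24)(w^2+12w+32) + (180w+720)
  w^2+12w+32 = ((1/180)w+2/45)(180w+720) + (0)
Last nonzero remainder: 180w+720. Dividing through by 180 gives the monic gcd w+4.
Cancel w+4 from numerator and denominator to get the reduced form.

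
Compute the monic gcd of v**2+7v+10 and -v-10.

1

Apply the Euclidean algorithm:
  v**2+7v+10 = (-v+3)(-v-10) + (40)
  -v-10 = (-(1/40)v-1/4)(40) + (0)
The last nonzero remainder is the constant 40, so the polynomials are coprime and gcd = 1.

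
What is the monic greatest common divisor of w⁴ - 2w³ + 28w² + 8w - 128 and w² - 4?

Repeated division with remainder:
  w⁴ - 2w³ + 28w² + 8w - 128 = (w² - 2w + 32)(w² - 4) + (0)
The last nonzero remainder w² - 4 is already monic.

w² - 4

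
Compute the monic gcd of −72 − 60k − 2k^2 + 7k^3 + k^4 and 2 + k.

Apply the Euclidean algorithm:
  k^4 + 7k^3 − 2k^2 − 60k − 72 = (k^3 + 5k^2 − 12k − 36)(k + 2) + (0)
The last nonzero remainder k + 2 is already monic.

2 + k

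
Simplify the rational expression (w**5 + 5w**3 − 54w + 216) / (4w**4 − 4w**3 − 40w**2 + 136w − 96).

(w**3 + 4w**2 + 15w + 36)/(4w**2 + 12w − 16)

Euclidean algorithm in ℚ[w]:
  w**5 + 5w**3 − 54w + 216 = ((1/4)w + 1/4)(4w**4 − 4w**3 − 40w**2 + 136w − 96) + (16w**3 − 24w**2 − 64w + 240)
  4w**4 − 4w**3 − 40w**2 + 136w − 96 = ((1/4)w + 1/8)(16w**3 − 24w**2 − 64w + 240) + (−21w**2 + 84w − 126)
  16w**3 − 24w**2 − 64w + 240 = (−(16/21)w − 40/21)(−21w**2 + 84w − 126) + (0)
Last nonzero remainder: −21w**2 + 84w − 126. Dividing through by −21 gives the monic gcd w**2 − 4w + 6.
Cancel w**2 − 4w + 6 from numerator and denominator to get the reduced form.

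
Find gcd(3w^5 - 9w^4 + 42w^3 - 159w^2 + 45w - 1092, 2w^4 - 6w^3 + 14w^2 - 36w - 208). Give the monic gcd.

w^3 - 5w^2 + 17w - 52

Euclidean algorithm in ℚ[w]:
  3w^5 - 9w^4 + 42w^3 - 159w^2 + 45w - 1092 = ((3/2)w)(2w^4 - 6w^3 + 14w^2 - 36w - 208) + (21w^3 - 105w^2 + 357w - 1092)
  2w^4 - 6w^3 + 14w^2 - 36w - 208 = ((2/21)w + 4/21)(21w^3 - 105w^2 + 357w - 1092) + (0)
Last nonzero remainder: 21w^3 - 105w^2 + 357w - 1092. Dividing through by 21 gives the monic gcd w^3 - 5w^2 + 17w - 52.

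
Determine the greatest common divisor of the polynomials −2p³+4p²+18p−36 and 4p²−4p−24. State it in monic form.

Repeated division with remainder:
  −2p³+4p²+18p−36 = (−(1/2)p+1/2)(4p²−4p−24) + (8p−24)
  4p²−4p−24 = ((1/2)p+1)(8p−24) + (0)
Last nonzero remainder: 8p−24. Dividing through by 8 gives the monic gcd p−3.

p−3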